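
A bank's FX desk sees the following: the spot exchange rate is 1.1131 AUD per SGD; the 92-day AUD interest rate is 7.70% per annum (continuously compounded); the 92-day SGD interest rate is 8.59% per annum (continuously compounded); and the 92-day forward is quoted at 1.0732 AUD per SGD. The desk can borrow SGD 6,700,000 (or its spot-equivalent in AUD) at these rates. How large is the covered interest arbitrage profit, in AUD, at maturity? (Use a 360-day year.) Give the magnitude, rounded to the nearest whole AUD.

AUD 255,944

T = 92/360 years.
Route A — deposit SGD, sell forward: 6,700,000 × 1.022194945 × 1.0732 = AUD 7,350,031.42.
Route B — convert at spot, deposit AUD: 6,700,000 × 1.1131 × 1.019872661 = AUD 7,605,975.74.
The quoted forward undervalues SGD, so borrow SGD, convert to AUD at spot, deposit the AUD at 7.70%, and buy SGD forward at 1.0732 to cover the loan.
Arbitrage profit = |7,350,031.42 − 7,605,975.74| = AUD 255,944.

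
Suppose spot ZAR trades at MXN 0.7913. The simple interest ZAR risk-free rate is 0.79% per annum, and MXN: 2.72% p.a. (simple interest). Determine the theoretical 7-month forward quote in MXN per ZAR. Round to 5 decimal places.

T = 7/12 years.
Growth of 1 MXN over T: 1 + 0.0272×7/12 = 1.0158667.
Growth of 1 ZAR over T: 1 + 0.0079×7/12 = 1.0046083.
So F = 0.7913 × 1.0158667 / 1.0046083 = 0.8001679 (MXN/ZAR).

0.80017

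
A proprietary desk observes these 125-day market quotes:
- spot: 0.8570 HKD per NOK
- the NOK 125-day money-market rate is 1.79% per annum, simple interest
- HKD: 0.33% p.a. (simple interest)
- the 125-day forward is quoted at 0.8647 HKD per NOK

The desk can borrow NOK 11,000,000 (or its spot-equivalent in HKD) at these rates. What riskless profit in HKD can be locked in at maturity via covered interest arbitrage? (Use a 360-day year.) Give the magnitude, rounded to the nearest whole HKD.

HKD 133,016

T = 125/360 years.
Invest the NOK and cover forward: 11,000,000 × 1.006215278 × 0.8647 = HKD 9,570,817.86.
Convert at spot and invest in HKD: 11,000,000 × 0.8570 × 1.001145833 = HKD 9,437,801.77.
The quoted forward overvalues NOK, so borrow HKD, buy NOK at spot, deposit the NOK at 1.79%, and sell the proceeds forward at 0.8647.
Arbitrage profit = |9,570,817.86 − 9,437,801.77| = HKD 133,016.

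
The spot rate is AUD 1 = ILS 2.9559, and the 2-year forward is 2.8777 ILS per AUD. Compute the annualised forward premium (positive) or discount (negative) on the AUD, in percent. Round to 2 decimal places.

T = 2 years.
(F − S)/S = (2.8777 − 2.9559)/2.9559 = -0.0264556.
Annualise by dividing by T: -0.0264556 / 2 = -0.013228 → -1.32%.

-1.32%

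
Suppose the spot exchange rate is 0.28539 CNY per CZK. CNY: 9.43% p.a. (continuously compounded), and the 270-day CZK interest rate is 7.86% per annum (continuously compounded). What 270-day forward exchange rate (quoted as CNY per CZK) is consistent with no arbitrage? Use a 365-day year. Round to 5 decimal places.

0.28872

T = 270/365 years.
CNY growth factor: e^(0.0943×270/365) = 1.0722467.
CZK accumulates by e^(0.0786×270/365) = 1.059866.
CIP: F = S · (grow CNY)/(grow CZK) = 0.28539 × 1.0722467/1.059866 = 0.2887237 CNY per CZK.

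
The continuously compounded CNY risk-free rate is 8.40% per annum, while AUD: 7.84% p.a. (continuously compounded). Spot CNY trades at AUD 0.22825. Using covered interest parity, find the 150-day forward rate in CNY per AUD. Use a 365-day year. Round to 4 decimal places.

4.3913

T = 150/365 years.
Growth of 1 AUD over T: e^(0.0784×150/365) = 1.0327438.
CNY growth factor: e^(0.0840×150/365) = 1.0351233.
Forward (AUD per CNY) = 0.22825 × 1.0327438 / 1.0351233 = 0.2277253.
Invert for CNY per AUD: 1 / 0.2277253 = 4.3913.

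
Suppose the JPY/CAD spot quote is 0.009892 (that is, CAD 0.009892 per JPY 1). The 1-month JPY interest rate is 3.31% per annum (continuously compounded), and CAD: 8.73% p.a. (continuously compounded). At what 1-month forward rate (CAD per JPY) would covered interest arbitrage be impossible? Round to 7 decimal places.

0.0099368

T = 1/12 years.
Growth of 1 CAD over T: e^(0.0873×1/12) = 1.0073015.
Growth of 1 JPY over T: e^(0.0331×1/12) = 1.0027621.
Forward (CAD per JPY) = 0.009892 × 1.0073015 / 1.0027621 = 0.009936780.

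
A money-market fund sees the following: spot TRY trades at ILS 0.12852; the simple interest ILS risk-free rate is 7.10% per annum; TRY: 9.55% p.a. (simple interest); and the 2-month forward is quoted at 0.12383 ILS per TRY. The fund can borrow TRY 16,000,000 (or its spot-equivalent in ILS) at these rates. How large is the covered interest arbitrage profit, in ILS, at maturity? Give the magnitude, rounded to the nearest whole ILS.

T = 2/12 years.
Route A — deposit TRY, sell forward: 16,000,000 × 1.015916667 × 0.12383 = ILS 2,012,815.37.
Route B — convert at spot, deposit ILS: 16,000,000 × 0.12852 × 1.011833333 = ILS 2,080,653.12.
The quoted forward undervalues TRY, so borrow TRY, convert to ILS at spot, deposit the ILS at 7.10%, and buy TRY forward at 0.12383 to cover the loan.
Arbitrage profit = |2,012,815.37 − 2,080,653.12| = ILS 67,838.

ILS 67,838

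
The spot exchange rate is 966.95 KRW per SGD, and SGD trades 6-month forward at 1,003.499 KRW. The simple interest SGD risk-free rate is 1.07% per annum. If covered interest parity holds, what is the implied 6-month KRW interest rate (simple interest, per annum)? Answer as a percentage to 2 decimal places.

8.67%

T = 6/12 years.
CIP gives F = S · g_KRW/g_SGD, so g_KRW/g_SGD = 1003.499/966.95 = 1.0377982.
SGD growth factor: 1 + 0.0107×6/12 = 1.005350.
That pins the KRW growth at 1.0433504.
r = (1.0433504 − 1)/(6/12) = 0.086701 → 8.67%.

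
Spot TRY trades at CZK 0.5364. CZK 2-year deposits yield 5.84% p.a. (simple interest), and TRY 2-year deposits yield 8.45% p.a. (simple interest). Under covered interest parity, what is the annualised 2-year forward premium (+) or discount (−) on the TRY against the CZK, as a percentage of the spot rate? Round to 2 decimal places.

T = 2 years.
No-arbitrage forward: 0.5364 × 1.116800 / 1.169000 = 0.5124478 CZK/TRY.
Annualised premium = (F − S)/S × (1/T) = (0.5124478 − 0.5364)/0.5364 ÷ 2 = -2.23%.

-2.23%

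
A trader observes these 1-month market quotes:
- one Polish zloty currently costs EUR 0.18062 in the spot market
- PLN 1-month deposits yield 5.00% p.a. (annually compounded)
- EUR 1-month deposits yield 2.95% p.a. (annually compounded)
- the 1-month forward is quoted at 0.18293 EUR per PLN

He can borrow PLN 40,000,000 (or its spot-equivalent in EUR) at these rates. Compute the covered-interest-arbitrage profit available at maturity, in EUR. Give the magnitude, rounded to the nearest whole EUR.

EUR 104,686

T = 1/12 years.
Route A — deposit PLN, sell forward: 40,000,000 × 1.004074124 × 0.18293 = EUR 7,347,011.18.
Route B — convert at spot, deposit EUR: 40,000,000 × 0.18062 × 1.002425708 = EUR 7,242,325.26.
The quoted forward overvalues PLN, so borrow EUR, buy PLN at spot, deposit the PLN at 5.00%, and sell the proceeds forward at 0.18293.
Arbitrage profit = |7,347,011.18 − 7,242,325.26| = EUR 104,686.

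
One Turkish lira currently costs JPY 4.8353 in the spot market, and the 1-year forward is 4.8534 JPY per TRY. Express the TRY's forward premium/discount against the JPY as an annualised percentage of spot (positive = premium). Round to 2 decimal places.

+0.37%

T = 1 year.
Period premium: (4.8534 − 4.8353)/4.8353 = 0.0037433.
Annualise by dividing by T: 0.0037433 / 1 = 0.003743 → 0.37%.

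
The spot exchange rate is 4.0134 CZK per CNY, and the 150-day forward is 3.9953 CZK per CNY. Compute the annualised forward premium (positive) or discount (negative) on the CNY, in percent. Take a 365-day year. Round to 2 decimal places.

-1.10%

T = 150/365 years.
CNY trades forward at -0.45099% vs spot over the period.
Per annum: -0.0045099 / (150/365) = -0.010974 = -1.10%.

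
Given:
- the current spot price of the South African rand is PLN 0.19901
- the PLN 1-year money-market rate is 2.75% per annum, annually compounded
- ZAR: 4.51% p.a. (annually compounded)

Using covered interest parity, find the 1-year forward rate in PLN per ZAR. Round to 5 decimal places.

0.19566

T = 1 year.
PLN accumulates by (1 + 0.0275)^1 = 1.027500.
Growth of 1 ZAR over T: (1 + 0.0451)^1 = 1.045100.
So F = 0.19901 × 1.027500 / 1.045100 = 0.1956586 (PLN/ZAR).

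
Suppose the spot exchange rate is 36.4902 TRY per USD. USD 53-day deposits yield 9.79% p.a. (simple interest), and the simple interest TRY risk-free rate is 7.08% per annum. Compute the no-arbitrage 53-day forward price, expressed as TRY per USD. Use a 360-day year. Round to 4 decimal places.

36.3467

T = 53/360 years.
TRY growth factor: 1 + 0.0708×53/360 = 1.01042333.
Growth of 1 USD over T: 1 + 0.0979×53/360 = 1.01441306.
Forward (TRY per USD) = 36.4902 × 1.01042333 / 1.01441306 = 36.346682.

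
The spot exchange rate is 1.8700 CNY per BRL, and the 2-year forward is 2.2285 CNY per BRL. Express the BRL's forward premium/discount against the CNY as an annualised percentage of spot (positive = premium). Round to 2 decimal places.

+9.59%

T = 2 years.
Period premium: (2.2285 − 1.87)/1.87 = 0.1917112.
Per annum: 0.1917112 / 2 = 0.095856 = 9.59%.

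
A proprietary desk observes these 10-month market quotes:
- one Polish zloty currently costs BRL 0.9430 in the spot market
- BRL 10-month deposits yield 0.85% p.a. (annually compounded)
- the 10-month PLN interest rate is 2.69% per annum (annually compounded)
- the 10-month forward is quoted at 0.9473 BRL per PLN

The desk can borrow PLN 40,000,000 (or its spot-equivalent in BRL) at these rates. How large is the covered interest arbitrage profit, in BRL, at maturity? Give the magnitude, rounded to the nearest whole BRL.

T = 10/12 years.
Invest the PLN and cover forward: 40,000,000 × 1.0223669341 × 0.9473 = BRL 38,739,527.87.
Convert at spot and invest in BRL: 40,000,000 × 0.9430 × 1.0070783325 = BRL 37,986,994.70.
The quoted forward overvalues PLN, so borrow BRL, buy PLN at spot, deposit the PLN at 2.69%, and sell the proceeds forward at 0.9473.
Profit = 38,739,527.87 − 37,986,994.70 = BRL 752,533.

BRL 752,533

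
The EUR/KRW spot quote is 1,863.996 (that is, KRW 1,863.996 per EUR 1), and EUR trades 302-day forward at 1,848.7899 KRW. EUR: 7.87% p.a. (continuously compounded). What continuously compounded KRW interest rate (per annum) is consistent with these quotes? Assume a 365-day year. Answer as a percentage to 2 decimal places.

6.88%

T = 302/365 years.
By CIP, F/S equals the KRW-to-EUR growth ratio: 1848.7899/1863.996 = 0.9918422.
EUR growth factor: e^(0.0787×302/365) = 1.067283.
Hence g_KRW = 1.0585763.
r = ln(1.0585763)/(302/365) = 0.068800 → 6.88%.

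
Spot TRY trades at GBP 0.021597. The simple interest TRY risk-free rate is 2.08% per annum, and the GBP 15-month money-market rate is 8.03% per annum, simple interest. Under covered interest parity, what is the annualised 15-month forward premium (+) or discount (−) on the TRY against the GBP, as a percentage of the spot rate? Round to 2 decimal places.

T = 15/12 years.
No-arbitrage forward: 0.021597 × 1.100375 / 1.026000 = 0.023162572 GBP/TRY.
(F − S)/S ÷ T = (0.023162572 − 0.021597)/0.021597/(15/12) = 0.057992 → 5.80%.

+5.80%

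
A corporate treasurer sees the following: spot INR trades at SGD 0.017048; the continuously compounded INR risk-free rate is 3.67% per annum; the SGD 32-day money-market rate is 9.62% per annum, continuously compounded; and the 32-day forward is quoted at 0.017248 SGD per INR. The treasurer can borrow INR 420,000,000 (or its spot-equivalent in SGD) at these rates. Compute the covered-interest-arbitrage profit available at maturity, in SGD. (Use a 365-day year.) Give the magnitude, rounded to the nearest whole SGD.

SGD 46,702

T = 32/365 years.
Invest the INR and cover forward: 420,000,000 × 1.003222716 × 0.017248 = SGD 7,267,505.87.
Convert at spot and invest in SGD: 420,000,000 × 0.017048 × 1.008469639 = SGD 7,220,803.97.
The quoted forward overvalues INR, so borrow SGD, buy INR at spot, deposit the INR at 3.67%, and sell the proceeds forward at 0.017248.
Profit = 7,267,505.87 − 7,220,803.97 = SGD 46,702.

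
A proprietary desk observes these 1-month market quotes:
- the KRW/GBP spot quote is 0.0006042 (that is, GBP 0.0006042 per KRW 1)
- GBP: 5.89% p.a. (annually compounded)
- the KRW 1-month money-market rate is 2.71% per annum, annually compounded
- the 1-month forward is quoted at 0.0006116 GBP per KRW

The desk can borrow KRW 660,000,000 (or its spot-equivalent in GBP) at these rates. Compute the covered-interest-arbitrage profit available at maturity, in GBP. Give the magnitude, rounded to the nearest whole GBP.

GBP 3,878

T = 1/12 years.
Route A — deposit KRW, sell forward: 660,000,000 × 1.00223076 × 0.0006116 = GBP 404,556.46.
Route B — convert at spot, deposit GBP: 660,000,000 × 0.0006042 × 1.00478061 = GBP 400,678.37.
The quoted forward overvalues KRW, so borrow GBP, buy KRW at spot, deposit the KRW at 2.71%, and sell the proceeds forward at 0.0006116.
The gap between the two covered legs is GBP 3,878.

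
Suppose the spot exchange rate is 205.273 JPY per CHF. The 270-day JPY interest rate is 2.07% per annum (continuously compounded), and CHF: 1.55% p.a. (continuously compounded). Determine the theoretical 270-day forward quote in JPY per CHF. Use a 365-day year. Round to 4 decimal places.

T = 270/365 years.
JPY growth factor: e^(0.0207×270/365) = 1.015430163.
CHF growth factor: e^(0.0155×270/365) = 1.011531737.
CIP: F = S · (grow JPY)/(grow CHF) = 205.273 × 1.015430163/1.011531737 = 206.064119 JPY per CHF.

206.0641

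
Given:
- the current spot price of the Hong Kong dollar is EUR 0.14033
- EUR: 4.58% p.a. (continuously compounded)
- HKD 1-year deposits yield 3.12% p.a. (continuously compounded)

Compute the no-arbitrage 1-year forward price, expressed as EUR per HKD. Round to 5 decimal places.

T = 1 year.
EUR accumulates by e^(0.0458×1) = 1.046865.
HKD growth factor: e^(0.0312×1) = 1.0316918.
CIP: F = S · (grow EUR)/(grow HKD) = 0.14033 × 1.046865/1.0316918 = 0.1423938 EUR per HKD.

0.14239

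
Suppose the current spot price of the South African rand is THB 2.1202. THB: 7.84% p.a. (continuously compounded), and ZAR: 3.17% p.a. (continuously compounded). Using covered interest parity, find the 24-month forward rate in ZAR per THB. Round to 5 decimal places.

0.42960

T = 2 years.
THB accumulates by e^(0.0784×2) = 1.1697616.
Growth of 1 ZAR over T: e^(0.0317×2) = 1.0654529.
CIP: F = S · (grow THB)/(grow ZAR) = 2.1202 × 1.1697616/1.0654529 = 2.327769 THB per ZAR.
Invert for ZAR per THB: 1 / 2.327769 = 0.42960.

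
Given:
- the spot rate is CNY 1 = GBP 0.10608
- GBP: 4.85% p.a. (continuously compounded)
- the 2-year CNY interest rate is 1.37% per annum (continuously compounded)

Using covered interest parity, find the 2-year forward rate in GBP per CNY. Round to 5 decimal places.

T = 2 years.
GBP accumulates by e^(0.0485×2) = 1.1018604.
Growth of 1 CNY over T: e^(0.0137×2) = 1.0277788.
CIP: F = S · (grow GBP)/(grow CNY) = 0.10608 × 1.1018604/1.0277788 = 0.1137262 GBP per CNY.

0.11373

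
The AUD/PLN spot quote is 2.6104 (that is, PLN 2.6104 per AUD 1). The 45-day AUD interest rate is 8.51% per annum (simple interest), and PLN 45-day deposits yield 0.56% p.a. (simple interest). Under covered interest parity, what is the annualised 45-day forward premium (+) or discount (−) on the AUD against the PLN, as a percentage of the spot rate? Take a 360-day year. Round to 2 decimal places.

-7.87%

T = 45/360 years.
No-arbitrage forward: 2.6104 × 1.000700 / 1.0106375 = 2.5847322 PLN/AUD.
Annualised premium = (F − S)/S × (1/T) = (2.5847322 − 2.6104)/2.6104 ÷ (45/360) = -7.87%.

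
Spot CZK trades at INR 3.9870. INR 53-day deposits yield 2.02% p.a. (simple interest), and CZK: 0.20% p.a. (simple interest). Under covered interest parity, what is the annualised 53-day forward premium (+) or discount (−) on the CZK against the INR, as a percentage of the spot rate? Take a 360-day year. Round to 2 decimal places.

+1.82%

T = 53/360 years.
F = S · g_INR/g_CZK = 3.987 × 1.0029739/1.0002944 = 3.9976800.
(F − S)/S ÷ T = (3.9976800 − 3.987)/3.987/(53/360) = 0.018195 → 1.82%.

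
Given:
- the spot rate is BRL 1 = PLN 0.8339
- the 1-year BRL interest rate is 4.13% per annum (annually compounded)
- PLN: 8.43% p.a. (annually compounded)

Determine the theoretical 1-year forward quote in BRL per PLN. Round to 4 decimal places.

T = 1 year.
PLN growth factor: (1 + 0.0843)^1 = 1.084300.
Growth of 1 BRL over T: (1 + 0.0413)^1 = 1.041300.
CIP: F = S · (grow PLN)/(grow BRL) = 0.8339 × 1.084300/1.041300 = 0.8683355 PLN per BRL.
Invert for BRL per PLN: 1 / 0.8683355 = 1.1516.

1.1516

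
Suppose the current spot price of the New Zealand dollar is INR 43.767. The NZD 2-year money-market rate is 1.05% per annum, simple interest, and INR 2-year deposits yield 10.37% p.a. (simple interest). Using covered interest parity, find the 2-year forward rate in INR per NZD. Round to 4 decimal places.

T = 2 years.
INR accumulates by 1 + 0.1037×2 = 1.207400.
Growth of 1 NZD over T: 1 + 0.0105×2 = 1.021000.
So F = 43.767 × 1.207400 / 1.021000 = 51.757371 (INR/NZD).

51.7574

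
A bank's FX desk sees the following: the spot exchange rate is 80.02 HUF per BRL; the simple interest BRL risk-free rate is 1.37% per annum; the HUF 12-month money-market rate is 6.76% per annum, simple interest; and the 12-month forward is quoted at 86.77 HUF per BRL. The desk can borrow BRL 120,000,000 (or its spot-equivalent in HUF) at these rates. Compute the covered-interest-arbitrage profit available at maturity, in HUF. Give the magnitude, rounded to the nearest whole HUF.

T = 1 year.
Keep in BRL, deliver into the forward: 120,000,000·1.013700·86.77 = HUF 10,555,049,880.00.
Swap to HUF now, deposit: 120,000,000·80.02·1.067600 = HUF 10,251,522,240.00.
The quoted forward overvalues BRL, so borrow HUF, buy BRL at spot, deposit the BRL at 1.37%, and sell the proceeds forward at 86.77.
Profit = 10,555,049,880.00 − 10,251,522,240.00 = HUF 303,527,640.

HUF 303,527,640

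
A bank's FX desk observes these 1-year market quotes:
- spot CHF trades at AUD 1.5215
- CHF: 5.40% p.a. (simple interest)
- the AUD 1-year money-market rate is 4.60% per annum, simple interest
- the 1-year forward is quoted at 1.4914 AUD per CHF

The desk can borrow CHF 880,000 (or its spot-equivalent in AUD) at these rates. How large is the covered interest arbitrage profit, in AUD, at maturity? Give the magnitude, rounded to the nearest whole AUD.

T = 1 year.
Route A — deposit CHF, sell forward: 880,000 × 1.054000 × 1.4914 = AUD 1,383,303.33.
Route B — convert at spot, deposit AUD: 880,000 × 1.5215 × 1.046000 = AUD 1,400,510.32.
The quoted forward undervalues CHF, so borrow CHF, convert to AUD at spot, deposit the AUD at 4.60%, and buy CHF forward at 1.4914 to cover the loan.
The gap between the two covered legs is AUD 17,207.

AUD 17,207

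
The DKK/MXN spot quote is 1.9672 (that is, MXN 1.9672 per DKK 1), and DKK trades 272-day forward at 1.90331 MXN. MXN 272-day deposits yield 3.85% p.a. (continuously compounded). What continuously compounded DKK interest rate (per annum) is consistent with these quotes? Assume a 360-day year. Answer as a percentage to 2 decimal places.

T = 272/360 years.
F/S = 1.90331/1.9672 = 0.9675224 = (growth of MXN) / (growth of DKK).
The MXN side grows by e^(0.0385×272/360) = 1.0295161.
That pins the DKK growth at 1.0640747.
Take logs: ln 1.0640747 / (272/360) = 0.082199, so 8.22%.

8.22%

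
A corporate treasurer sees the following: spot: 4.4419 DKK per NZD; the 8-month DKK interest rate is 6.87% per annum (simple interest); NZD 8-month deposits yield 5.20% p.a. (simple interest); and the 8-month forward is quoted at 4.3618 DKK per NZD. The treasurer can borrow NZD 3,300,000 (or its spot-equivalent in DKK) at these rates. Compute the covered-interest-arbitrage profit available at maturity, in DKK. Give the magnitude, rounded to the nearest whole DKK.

T = 8/12 years.
Route A — deposit NZD, sell forward: 3,300,000 × 1.0346666667 × 4.3618 = DKK 14,892,929.92.
Route B — convert at spot, deposit DKK: 3,300,000 × 4.4419 × 1.045800 = DKK 15,329,618.77.
The quoted forward undervalues NZD, so borrow NZD, convert to DKK at spot, deposit the DKK at 6.87%, and buy NZD forward at 4.3618 to cover the loan.
Arbitrage profit = |14,892,929.92 − 15,329,618.77| = DKK 436,689.

DKK 436,689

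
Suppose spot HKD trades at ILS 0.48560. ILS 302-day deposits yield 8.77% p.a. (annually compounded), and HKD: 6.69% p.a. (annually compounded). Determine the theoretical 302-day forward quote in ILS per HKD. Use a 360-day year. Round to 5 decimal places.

T = 302/360 years.
Growth of 1 ILS over T: (1 + 0.0877)^(302/360) = 1.0730676.
HKD growth factor: (1 + 0.0669)^(302/360) = 1.0558268.
So F = 0.4856 × 1.0730676 / 1.0558268 = 0.4935295 (ILS/HKD).

0.49353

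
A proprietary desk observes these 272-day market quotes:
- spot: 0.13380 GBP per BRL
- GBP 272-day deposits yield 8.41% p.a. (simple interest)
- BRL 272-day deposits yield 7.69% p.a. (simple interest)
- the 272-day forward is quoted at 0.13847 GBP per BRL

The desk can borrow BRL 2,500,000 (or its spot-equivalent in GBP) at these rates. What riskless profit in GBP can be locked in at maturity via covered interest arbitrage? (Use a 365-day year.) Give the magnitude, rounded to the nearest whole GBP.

T = 272/365 years.
Keep in BRL, deliver into the forward: 2,500,000·1.0573063·0.13847 = GBP 366,013.01.
Swap to GBP now, deposit: 2,500,000·0.13380·1.06267178 = GBP 355,463.71.
The quoted forward overvalues BRL, so borrow GBP, buy BRL at spot, deposit the BRL at 7.69%, and sell the proceeds forward at 0.13847.
Arbitrage profit = |366,013.01 − 355,463.71| = GBP 10,549.

GBP 10,549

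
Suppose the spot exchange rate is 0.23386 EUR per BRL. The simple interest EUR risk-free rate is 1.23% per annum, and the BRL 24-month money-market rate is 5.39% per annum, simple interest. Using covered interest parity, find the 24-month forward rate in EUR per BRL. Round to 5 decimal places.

0.21630

T = 2 years.
EUR growth factor: 1 + 0.0123×2 = 1.024600.
Growth of 1 BRL over T: 1 + 0.0539×2 = 1.107800.
So F = 0.23386 × 1.024600 / 1.107800 = 0.2162962 (EUR/BRL).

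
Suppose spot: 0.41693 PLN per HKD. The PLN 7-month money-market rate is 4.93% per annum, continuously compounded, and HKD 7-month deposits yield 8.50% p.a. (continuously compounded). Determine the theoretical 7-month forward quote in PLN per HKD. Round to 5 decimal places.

T = 7/12 years.
PLN growth factor: e^(0.0493×7/12) = 1.0291758.
HKD accumulates by e^(0.0850×7/12) = 1.0508332.
Forward (PLN per HKD) = 0.41693 × 1.0291758 / 1.0508332 = 0.4083372.

0.40834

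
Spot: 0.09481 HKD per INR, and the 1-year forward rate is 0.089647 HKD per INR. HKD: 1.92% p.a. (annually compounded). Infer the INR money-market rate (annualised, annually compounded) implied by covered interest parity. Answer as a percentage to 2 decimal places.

T = 1 year.
By CIP, F/S equals the HKD-to-INR growth ratio: 0.089647/0.09481 = 0.9455437.
HKD growth factor: (1 + 0.0192)^1 = 1.019200.
Hence g_INR = 1.0778984.
Annualise: 1.0778984^(1/1) − 1 = 0.077898 = 7.79%.

7.79%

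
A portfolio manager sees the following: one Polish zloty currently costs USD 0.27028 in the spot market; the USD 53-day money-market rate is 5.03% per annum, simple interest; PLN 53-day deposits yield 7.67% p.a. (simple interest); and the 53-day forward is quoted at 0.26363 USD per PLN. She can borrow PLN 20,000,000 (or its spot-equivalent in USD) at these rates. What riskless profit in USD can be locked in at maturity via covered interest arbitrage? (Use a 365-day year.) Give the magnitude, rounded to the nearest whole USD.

USD 113,759

T = 53/365 years.
Route A — deposit PLN, sell forward: 20,000,000 × 1.01113726 × 0.26363 = USD 5,331,322.32.
Route B — convert at spot, deposit USD: 20,000,000 × 0.27028 × 1.007303836 = USD 5,445,081.62.
The quoted forward undervalues PLN, so borrow PLN, convert to USD at spot, deposit the USD at 5.03%, and buy PLN forward at 0.26363 to cover the loan.
Arbitrage profit = |5,331,322.32 − 5,445,081.62| = USD 113,759.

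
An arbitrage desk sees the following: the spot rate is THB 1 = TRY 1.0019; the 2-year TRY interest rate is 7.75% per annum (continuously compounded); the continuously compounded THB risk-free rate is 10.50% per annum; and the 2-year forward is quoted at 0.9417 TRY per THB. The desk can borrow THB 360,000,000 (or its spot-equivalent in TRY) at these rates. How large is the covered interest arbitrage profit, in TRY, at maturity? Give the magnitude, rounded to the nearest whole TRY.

T = 2 years.
Invest the THB and cover forward: 360,000,000 × 1.23367805996 × 0.9417 = TRY 418,231,666.46.
Convert at spot and invest in TRY: 360,000,000 × 1.0019 × 1.16765796111 = TRY 421,155,544.04.
The quoted forward undervalues THB, so borrow THB, convert to TRY at spot, deposit the TRY at 7.75%, and buy THB forward at 0.9417 to cover the loan.
The gap between the two covered legs is TRY 2,923,878.

TRY 2,923,878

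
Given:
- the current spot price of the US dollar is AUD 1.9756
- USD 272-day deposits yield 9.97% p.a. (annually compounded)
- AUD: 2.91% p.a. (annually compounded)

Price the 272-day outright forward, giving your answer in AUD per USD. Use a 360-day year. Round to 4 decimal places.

1.8790

T = 272/360 years.
AUD growth factor: (1 + 0.0291)^(272/360) = 1.0219094.
USD growth factor: (1 + 0.0997)^(272/360) = 1.0744469.
Forward (AUD per USD) = 1.9756 × 1.0219094 / 1.0744469 = 1.878999.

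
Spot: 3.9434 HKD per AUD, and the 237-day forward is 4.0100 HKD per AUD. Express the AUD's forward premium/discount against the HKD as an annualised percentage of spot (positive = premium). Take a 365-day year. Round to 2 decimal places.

+2.60%

T = 237/365 years.
AUD trades forward at +1.68890% vs spot over the period.
Per annum: 0.0168890 / (237/365) = 0.026010 = 2.60%.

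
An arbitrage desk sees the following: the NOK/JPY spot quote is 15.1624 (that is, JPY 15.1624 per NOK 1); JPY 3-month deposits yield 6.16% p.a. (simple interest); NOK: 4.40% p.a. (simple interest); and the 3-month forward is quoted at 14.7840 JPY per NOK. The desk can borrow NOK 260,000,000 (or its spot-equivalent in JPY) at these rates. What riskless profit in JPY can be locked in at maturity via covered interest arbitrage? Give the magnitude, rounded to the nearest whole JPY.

T = 3/12 years.
Route A — deposit NOK, sell forward: 260,000,000 × 1.011000 × 14.7840 = JPY 3,886,122,240.00.
Route B — convert at spot, deposit JPY: 260,000,000 × 15.1624 × 1.015400 = JPY 4,002,934,249.60.
The quoted forward undervalues NOK, so borrow NOK, convert to JPY at spot, deposit the JPY at 6.16%, and buy NOK forward at 14.7840 to cover the loan.
The gap between the two covered legs is JPY 116,812,010.

JPY 116,812,010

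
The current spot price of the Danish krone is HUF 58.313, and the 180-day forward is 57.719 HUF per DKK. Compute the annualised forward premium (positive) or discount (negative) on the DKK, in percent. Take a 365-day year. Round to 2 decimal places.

T = 180/365 years.
DKK trades forward at -1.01864% vs spot over the period.
×(1/T) gives -2.07% p.a.

-2.07%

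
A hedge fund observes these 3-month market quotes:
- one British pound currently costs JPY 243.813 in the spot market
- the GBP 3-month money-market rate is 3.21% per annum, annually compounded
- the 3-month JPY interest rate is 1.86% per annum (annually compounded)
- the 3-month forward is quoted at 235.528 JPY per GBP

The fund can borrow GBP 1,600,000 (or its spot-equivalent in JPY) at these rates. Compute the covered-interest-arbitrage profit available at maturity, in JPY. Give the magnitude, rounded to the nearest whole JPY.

T = 3/12 years.
Keep in GBP, deliver into the forward: 1,600,000·1.00793016893·235.528 = JPY 379,833,242.92.
Swap to JPY now, deposit: 1,600,000·243.813·1.00461791372 = JPY 391,902,251.84.
The quoted forward undervalues GBP, so borrow GBP, convert to JPY at spot, deposit the JPY at 1.86%, and buy GBP forward at 235.528 to cover the loan.
Profit = 391,902,251.84 − 379,833,242.92 = JPY 12,069,009.

JPY 12,069,009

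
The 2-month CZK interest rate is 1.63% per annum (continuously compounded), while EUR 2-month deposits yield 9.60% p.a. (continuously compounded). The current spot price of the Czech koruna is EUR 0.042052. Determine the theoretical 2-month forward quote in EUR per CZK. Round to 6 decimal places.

0.042614

T = 2/12 years.
EUR growth factor: e^(0.0960×2/12) = 1.0161287.
Growth of 1 CZK over T: e^(0.0163×2/12) = 1.0027204.
So F = 0.042052 × 1.0161287 / 1.0027204 = 0.04261432 (EUR/CZK).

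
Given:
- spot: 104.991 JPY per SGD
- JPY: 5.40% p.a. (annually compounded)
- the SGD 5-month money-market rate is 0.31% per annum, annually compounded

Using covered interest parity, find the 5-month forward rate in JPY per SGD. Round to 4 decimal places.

T = 5/12 years.
JPY growth factor: (1 + 0.0540)^(5/12) = 1.022155386.
Growth of 1 SGD over T: (1 + 0.0031)^(5/12) = 1.001290501.
Forward (JPY per SGD) = 104.991 × 1.022155386 / 1.001290501 = 107.178802.

107.1788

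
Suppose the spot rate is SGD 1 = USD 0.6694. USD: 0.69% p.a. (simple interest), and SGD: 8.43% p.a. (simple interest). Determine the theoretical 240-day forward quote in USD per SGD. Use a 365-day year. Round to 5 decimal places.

T = 240/365 years.
Growth of 1 USD over T: 1 + 0.0069×240/365 = 1.004537.
SGD accumulates by 1 + 0.0843×240/365 = 1.0554301.
So F = 0.6694 × 1.004537 / 1.0554301 = 0.6371214 (USD/SGD).

0.63712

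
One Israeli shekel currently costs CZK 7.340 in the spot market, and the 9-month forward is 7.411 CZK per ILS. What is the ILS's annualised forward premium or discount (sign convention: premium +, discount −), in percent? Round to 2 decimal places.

+1.29%

T = 9/12 years.
(F − S)/S = (7.411 − 7.34)/7.34 = 0.0096730.
Annualise by dividing by T: 0.0096730 / (9/12) = 0.012897 → 1.29%.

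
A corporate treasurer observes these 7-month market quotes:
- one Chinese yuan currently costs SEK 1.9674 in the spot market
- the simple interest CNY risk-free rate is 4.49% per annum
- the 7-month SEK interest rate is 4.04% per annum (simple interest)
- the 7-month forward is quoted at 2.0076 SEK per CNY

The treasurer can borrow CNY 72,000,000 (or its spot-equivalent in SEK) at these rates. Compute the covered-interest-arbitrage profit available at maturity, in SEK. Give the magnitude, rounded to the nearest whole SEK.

SEK 3,342,048

T = 7/12 years.
Invest the CNY and cover forward: 72,000,000 × 1.02619166667 × 2.0076 = SEK 148,333,132.08.
Convert at spot and invest in SEK: 72,000,000 × 1.9674 × 1.02356666667 = SEK 144,991,084.32.
The quoted forward overvalues CNY, so borrow SEK, buy CNY at spot, deposit the CNY at 4.49%, and sell the proceeds forward at 2.0076.
The gap between the two covered legs is SEK 3,342,048.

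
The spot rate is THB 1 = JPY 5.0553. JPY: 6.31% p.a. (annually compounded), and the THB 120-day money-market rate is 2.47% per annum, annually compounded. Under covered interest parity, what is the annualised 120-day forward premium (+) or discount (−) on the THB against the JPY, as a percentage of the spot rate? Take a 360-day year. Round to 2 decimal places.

T = 120/360 years.
CIP forward (JPY per THB) = 5.0553 × 1.0206058/1.0081665 = 5.1176750.
Annualised premium = (F − S)/S × (1/T) = (5.1176750 − 5.0553)/5.0553 ÷ (120/360) = 3.70%.

+3.70%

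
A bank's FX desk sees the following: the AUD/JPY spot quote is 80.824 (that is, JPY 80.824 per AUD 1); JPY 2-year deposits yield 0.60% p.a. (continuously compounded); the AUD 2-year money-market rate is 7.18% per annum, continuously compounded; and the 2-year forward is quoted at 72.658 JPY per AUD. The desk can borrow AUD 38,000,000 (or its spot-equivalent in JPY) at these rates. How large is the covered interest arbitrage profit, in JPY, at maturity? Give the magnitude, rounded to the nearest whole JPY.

T = 2 years.
Invest the AUD and cover forward: 38,000,000 × 1.15442224726 × 72.658 = JPY 3,187,364,442.37.
Convert at spot and invest in JPY: 38,000,000 × 80.824 × 1.012072288866 = JPY 3,108,389,765.66.
The quoted forward overvalues AUD, so borrow JPY, buy AUD at spot, deposit the AUD at 7.18%, and sell the proceeds forward at 72.658.
The gap between the two covered legs is JPY 78,974,677.

JPY 78,974,677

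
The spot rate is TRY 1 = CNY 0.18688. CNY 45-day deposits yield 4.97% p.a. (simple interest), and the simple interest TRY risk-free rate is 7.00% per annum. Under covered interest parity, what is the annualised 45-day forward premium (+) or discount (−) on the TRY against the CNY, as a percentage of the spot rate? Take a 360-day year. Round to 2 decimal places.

T = 45/360 years.
F = S · g_CNY/g_TRY = 0.18688 × 1.0062125/1.008750 = 0.18640991.
Annualised premium = (F − S)/S × (1/T) = (0.18640991 − 0.18688)/0.18688 ÷ (45/360) = -2.01%.

-2.01%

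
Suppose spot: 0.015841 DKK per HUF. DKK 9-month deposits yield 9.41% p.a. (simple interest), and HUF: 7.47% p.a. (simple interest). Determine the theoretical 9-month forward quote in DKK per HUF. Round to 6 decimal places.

T = 9/12 years.
DKK accumulates by 1 + 0.0941×9/12 = 1.070575.
Growth of 1 HUF over T: 1 + 0.0747×9/12 = 1.056025.
Forward (DKK per HUF) = 0.015841 × 1.070575 / 1.056025 = 0.01605926.

0.016059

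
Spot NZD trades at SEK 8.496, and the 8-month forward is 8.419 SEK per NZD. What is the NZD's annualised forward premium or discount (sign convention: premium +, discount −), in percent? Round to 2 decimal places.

-1.36%

T = 8/12 years.
Period premium: (8.419 − 8.496)/8.496 = -0.0090631.
Per annum: -0.0090631 / (8/12) = -0.013595 = -1.36%.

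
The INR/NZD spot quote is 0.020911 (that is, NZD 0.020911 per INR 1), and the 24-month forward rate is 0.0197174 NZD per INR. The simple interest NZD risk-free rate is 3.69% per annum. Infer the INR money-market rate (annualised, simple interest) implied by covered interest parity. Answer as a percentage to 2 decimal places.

6.94%

T = 2 years.
CIP gives F = S · g_NZD/g_INR, so g_NZD/g_INR = 0.0197174/0.020911 = 0.9429200.
NZD growth factor: 1 + 0.0369×2 = 1.073800.
That pins the INR growth at 1.1388029.
(1.1388029 − 1)/T = 0.069401, i.e. 6.94%.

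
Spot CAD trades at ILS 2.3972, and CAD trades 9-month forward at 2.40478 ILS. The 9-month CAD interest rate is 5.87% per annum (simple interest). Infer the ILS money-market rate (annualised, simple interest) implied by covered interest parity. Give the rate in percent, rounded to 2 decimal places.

T = 9/12 years.
By CIP, F/S equals the ILS-to-CAD growth ratio: 2.40478/2.3972 = 1.0031620.
CAD growth factor: 1 + 0.0587×9/12 = 1.044025.
Hence g_ILS = 1.0473262.
(1.0473262 − 1)/T = 0.063102, i.e. 6.31%.

6.31%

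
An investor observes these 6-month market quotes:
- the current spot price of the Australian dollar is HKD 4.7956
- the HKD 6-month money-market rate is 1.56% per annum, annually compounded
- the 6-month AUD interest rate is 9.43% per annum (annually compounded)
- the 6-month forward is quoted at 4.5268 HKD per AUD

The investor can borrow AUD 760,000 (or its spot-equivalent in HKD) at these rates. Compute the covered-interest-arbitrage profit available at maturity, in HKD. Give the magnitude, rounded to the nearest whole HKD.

HKD 74,047

T = 6/12 years.
Route A — deposit AUD, sell forward: 760,000 × 1.04608795 × 4.5268 = HKD 3,598,927.51.
Route B — convert at spot, deposit HKD: 760,000 × 4.7956 × 1.007769815 = HKD 3,672,974.30.
The quoted forward undervalues AUD, so borrow AUD, convert to HKD at spot, deposit the HKD at 1.56%, and buy AUD forward at 4.5268 to cover the loan.
Arbitrage profit = |3,598,927.51 − 3,672,974.30| = HKD 74,047.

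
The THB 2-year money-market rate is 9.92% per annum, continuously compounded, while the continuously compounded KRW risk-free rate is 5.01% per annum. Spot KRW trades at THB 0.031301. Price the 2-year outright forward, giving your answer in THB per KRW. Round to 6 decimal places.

T = 2 years.
THB growth factor: e^(0.0992×2) = 1.2194501.
Growth of 1 KRW over T: e^(0.0501×2) = 1.105392.
Forward (THB per KRW) = 0.031301 × 1.2194501 / 1.105392 = 0.03453074.

0.034531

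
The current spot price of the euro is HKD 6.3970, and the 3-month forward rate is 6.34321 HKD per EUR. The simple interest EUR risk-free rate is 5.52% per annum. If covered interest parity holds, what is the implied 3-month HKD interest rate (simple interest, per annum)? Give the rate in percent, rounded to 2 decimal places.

T = 3/12 years.
By CIP, F/S equals the HKD-to-EUR growth ratio: 6.34321/6.397 = 0.9915914.
EUR growth factor: 1 + 0.0552×3/12 = 1.013800.
Hence g_HKD = 1.0052754.
(1.0052754 − 1)/T = 0.021102, i.e. 2.11%.

2.11%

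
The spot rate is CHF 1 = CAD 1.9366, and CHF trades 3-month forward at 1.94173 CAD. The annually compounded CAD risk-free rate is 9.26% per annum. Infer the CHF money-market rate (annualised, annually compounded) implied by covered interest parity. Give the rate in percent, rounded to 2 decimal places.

T = 3/12 years.
F/S = 1.94173/1.9366 = 1.0026490 = (growth of CAD) / (growth of CHF).
CAD growth factor: (1 + 0.0926)^(3/12) = 1.022387.
Hence g_CHF = 1.0196859.
r = 1.0196859^(12/3) − 1 = 0.081099 → 8.11%.

8.11%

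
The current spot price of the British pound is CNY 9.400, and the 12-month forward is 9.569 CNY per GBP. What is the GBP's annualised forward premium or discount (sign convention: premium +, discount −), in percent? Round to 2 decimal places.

+1.80%

T = 1 year.
Period premium: (9.569 − 9.4)/9.4 = 0.0179787.
Annualise by dividing by T: 0.0179787 / 1 = 0.017979 → 1.80%.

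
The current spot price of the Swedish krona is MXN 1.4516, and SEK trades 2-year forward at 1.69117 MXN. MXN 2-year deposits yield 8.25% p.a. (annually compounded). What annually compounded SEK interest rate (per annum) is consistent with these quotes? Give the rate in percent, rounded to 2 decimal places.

T = 2 years.
F/S = 1.69117/1.4516 = 1.1650386 = (growth of MXN) / (growth of SEK).
MXN growth factor: (1 + 0.0825)^2 = 1.1718062.
That pins the SEK growth at 1.0058089.
r = 1.0058089^(1/2) − 1 = 0.002900 → 0.29%.

0.29%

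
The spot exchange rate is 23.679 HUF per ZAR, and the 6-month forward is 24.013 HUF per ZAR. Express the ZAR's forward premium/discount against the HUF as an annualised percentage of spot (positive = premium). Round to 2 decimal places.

+2.82%

T = 6/12 years.
ZAR trades forward at +1.41053% vs spot over the period.
Annualise by dividing by T: 0.0141053 / (6/12) = 0.028211 → 2.82%.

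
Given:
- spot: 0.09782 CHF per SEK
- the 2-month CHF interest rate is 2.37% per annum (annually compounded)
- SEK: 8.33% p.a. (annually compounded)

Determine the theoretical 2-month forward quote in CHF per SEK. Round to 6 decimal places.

T = 2/12 years.
Growth of 1 CHF over T: (1 + 0.0237)^(2/12) = 1.0039115.
Growth of 1 SEK over T: (1 + 0.0833)^(2/12) = 1.0134246.
Forward (CHF per SEK) = 0.09782 × 1.0039115 / 1.0134246 = 0.09690176.

0.096902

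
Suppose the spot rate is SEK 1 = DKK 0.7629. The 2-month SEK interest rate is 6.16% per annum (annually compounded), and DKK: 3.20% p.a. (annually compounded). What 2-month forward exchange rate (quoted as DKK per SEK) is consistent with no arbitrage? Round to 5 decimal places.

0.75931

T = 2/12 years.
DKK accumulates by (1 + 0.0320)^(2/12) = 1.0052636.
Growth of 1 SEK over T: (1 + 0.0616)^(2/12) = 1.0100127.
CIP: F = S · (grow DKK)/(grow SEK) = 0.7629 × 1.0052636/1.0100127 = 0.7593128 DKK per SEK.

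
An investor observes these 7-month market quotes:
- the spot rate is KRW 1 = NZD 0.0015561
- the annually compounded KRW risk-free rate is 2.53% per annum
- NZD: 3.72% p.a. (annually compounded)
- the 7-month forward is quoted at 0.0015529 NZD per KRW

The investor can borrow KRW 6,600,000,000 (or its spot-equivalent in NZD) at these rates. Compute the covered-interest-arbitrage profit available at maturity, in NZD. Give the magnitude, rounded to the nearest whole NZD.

NZD 91,815

T = 7/12 years.
Route A — deposit KRW, sell forward: 6,600,000,000 × 1.01468146 × 0.0015529 = NZD 10,399,612.34.
Route B — convert at spot, deposit NZD: 6,600,000,000 × 0.0015561 × 1.0215347145 = NZD 10,491,427.12.
The quoted forward undervalues KRW, so borrow KRW, convert to NZD at spot, deposit the NZD at 3.72%, and buy KRW forward at 0.0015529 to cover the loan.
Arbitrage profit = |10,399,612.34 − 10,491,427.12| = NZD 91,815.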